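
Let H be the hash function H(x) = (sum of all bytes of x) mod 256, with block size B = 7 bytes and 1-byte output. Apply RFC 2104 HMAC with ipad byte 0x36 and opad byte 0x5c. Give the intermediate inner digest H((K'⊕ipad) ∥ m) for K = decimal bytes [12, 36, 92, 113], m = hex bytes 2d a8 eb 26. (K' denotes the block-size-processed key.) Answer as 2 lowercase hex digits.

Key decimal bytes [12, 36, 92, 113] = 0c 24 5c 71 is 4 bytes ≤ B = 7; zero-pad to 7 bytes: K' = 0c 24 5c 71 00 00 00.
K' ⊕ ipad = 3a 12 6a 47 36 36 36.
Inner input = 3a 12 6a 47 36 36 36 ∥ 2d a8 eb 26.
Inner hash: sum = 58+18+106+71+54+54+54+45+168+235+38 = 901; mod 256 = 133 → 85.

85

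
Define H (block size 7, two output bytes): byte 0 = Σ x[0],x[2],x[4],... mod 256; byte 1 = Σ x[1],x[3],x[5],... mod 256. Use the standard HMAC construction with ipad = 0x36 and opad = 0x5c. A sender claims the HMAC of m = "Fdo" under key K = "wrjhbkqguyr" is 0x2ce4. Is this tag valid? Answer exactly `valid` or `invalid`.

Key "wrjhbkqguyr" = 77 72 6a 68 62 6b 71 67 75 79 72 is 11 bytes > B = 7, so hash it first: H(key) = 9b 25, then zero-pad to 7 bytes: K' = 9b 25 00 00 00 00 00.
K' ⊕ ipad = ad 13 36 36 36 36 36; K' ⊕ opad = c7 79 5c 5c 5c 5c 5c.
Inner hash: even-index sum = 435 mod 256 = 179; odd-index sum = 308 mod 256 = 52 → b3 34.
Outer hash (recomputed tag): even-index sum = 527 mod 256 = 15; odd-index sum = 484 mod 256 = 228 → 0f e4.
Recomputed tag = 0fe4; claimed = 2ce4 → mismatch.

invalid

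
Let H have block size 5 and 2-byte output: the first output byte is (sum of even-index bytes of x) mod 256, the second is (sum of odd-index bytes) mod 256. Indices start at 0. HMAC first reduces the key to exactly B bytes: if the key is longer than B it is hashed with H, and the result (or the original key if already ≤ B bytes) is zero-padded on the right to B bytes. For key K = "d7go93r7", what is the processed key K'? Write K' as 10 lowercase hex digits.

7610000000

|K| = 8 > B = 5, so first hash the key.
H(K): even-index sum = 374 mod 256 = 118; odd-index sum = 272 mod 256 = 16 → 76 10.
Zero-pad H(K) = 76 10 to 5 bytes: K' = 76 10 00 00 00.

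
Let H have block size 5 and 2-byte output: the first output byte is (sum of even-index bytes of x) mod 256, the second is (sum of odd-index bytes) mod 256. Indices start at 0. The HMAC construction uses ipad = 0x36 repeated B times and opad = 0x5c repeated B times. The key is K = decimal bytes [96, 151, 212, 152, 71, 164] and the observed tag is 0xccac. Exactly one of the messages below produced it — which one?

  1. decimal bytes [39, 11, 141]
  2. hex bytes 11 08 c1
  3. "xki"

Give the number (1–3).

2

Key decimal bytes [96, 151, 212, 152, 71, 164] = 60 97 d4 98 47 a4 is 6 bytes > B = 5, so hash it first: H(key) = 7b d3, then zero-pad to 5 bytes: K' = 7b d3 00 00 00.
K' ⊕ ipad = 4d e5 36 36 36; K' ⊕ opad = 27 8f 5c 5c 5c.
m1: inner = H(4d e5 36 36 36 27 0b 8d) = c4 cf; tag = H(27 8f 5c 5c 5c c4 cf) = aeaf
m2: inner = H(4d e5 36 36 36 11 08 c1) = c1 ed; tag = H(27 8f 5c 5c 5c c1 ed) = ccac ← matches
m3: inner = H(4d e5 36 36 36 78 6b 69) = 24 fc; tag = H(27 8f 5c 5c 5c 24 fc) = db0f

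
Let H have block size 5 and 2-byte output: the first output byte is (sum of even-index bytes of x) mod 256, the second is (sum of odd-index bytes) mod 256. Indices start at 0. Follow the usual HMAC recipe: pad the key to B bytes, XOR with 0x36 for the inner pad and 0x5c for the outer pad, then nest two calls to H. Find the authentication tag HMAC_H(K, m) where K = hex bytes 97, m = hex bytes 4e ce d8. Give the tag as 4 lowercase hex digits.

Key hex bytes 97 is 1 byte ≤ B = 5; zero-pad to 5 bytes: K' = 97 00 00 00 00.
K' ⊕ ipad = a1 36 36 36 36.  K' ⊕ opad = cb 5c 5c 5c 5c.
Inner input = (K'⊕ipad) ∥ m = a1 36 36 36 36 ∥ 4e ce d8.
Inner hash: even-index sum = 475 mod 256 = 219; odd-index sum = 402 mod 256 = 146 → db 92.
Outer input = (K'⊕opad) ∥ inner = cb 5c 5c 5c 5c ∥ db 92.
Outer hash (tag): even-index sum = 533 mod 256 = 21; odd-index sum = 403 mod 256 = 147 → 15 93.

1593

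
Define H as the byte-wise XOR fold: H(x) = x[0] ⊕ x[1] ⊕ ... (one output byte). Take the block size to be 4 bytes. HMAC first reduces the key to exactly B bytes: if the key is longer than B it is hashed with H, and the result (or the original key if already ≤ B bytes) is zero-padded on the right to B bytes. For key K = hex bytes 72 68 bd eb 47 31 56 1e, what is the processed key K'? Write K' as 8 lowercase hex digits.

|K| = 8 > B = 4, so first hash the key.
H(K): XOR 72⊕68⊕bd⊕eb⊕47⊕31⊕56⊕1e = 72.
Zero-pad H(K) = 72 to 4 bytes: K' = 72 00 00 00.

72000000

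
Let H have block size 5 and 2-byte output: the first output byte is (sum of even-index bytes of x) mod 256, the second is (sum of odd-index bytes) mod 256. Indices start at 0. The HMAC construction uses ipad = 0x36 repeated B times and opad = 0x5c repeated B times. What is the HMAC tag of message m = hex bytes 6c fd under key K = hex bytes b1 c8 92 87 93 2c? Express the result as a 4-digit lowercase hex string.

Key hex bytes b1 c8 92 87 93 2c is 6 bytes > B = 5, so hash it first: H(key) = d6 7b, then zero-pad to 5 bytes: K' = d6 7b 00 00 00.
K' ⊕ ipad = e0 4d 36 36 36.  K' ⊕ opad = 8a 27 5c 5c 5c.
Inner input = (K'⊕ipad) ∥ m = e0 4d 36 36 36 ∥ 6c fd.
Inner hash: even-index sum = 585 mod 256 = 73; odd-index sum = 239 mod 256 = 239 → 49 ef.
Outer input = (K'⊕opad) ∥ inner = 8a 27 5c 5c 5c ∥ 49 ef.
Outer hash (tag): even-index sum = 561 mod 256 = 49; odd-index sum = 204 mod 256 = 204 → 31 cc.

31cc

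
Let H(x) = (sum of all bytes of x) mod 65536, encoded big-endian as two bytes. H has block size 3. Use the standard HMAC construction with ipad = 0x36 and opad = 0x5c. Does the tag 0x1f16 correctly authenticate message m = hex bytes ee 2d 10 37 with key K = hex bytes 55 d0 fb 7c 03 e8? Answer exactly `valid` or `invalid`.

Key hex bytes 55 d0 fb 7c 03 e8 is 6 bytes > B = 3, so hash it first: H(key) = 03 87, then zero-pad to 3 bytes: K' = 03 87 00.
K' ⊕ ipad = 35 b1 36; K' ⊕ opad = 5f db 5c.
Inner hash: sum = 53+177+54+238+45+16+55 = 638 → 02 7e.
Outer hash (recomputed tag): sum = 95+219+92+2+126 = 534 → 02 16.
Recomputed tag = 0216; claimed = 1f16 → mismatch.

invalid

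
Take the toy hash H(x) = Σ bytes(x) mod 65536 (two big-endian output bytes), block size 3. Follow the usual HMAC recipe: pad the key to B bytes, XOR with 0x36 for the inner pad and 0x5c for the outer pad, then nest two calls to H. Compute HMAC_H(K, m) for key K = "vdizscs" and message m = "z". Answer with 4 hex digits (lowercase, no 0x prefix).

012b

Key "vdizscs" = 76 64 69 7a 73 63 73 is 7 bytes > B = 3, so hash it first: H(key) = 03 06, then zero-pad to 3 bytes: K' = 03 06 00.
K' ⊕ ipad = 35 30 36.  K' ⊕ opad = 5f 5a 5c.
Inner input = (K'⊕ipad) ∥ m = 35 30 36 ∥ 7a.
Inner hash: sum = 53+48+54+122 = 277 → 01 15.
Outer input = (K'⊕opad) ∥ inner = 5f 5a 5c ∥ 01 15.
Outer hash (tag): sum = 95+90+92+1+21 = 299 → 01 2b.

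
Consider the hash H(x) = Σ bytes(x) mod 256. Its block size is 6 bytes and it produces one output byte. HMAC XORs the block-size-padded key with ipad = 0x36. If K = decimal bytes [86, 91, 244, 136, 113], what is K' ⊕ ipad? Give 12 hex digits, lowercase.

606dc2be4736

Key decimal bytes [86, 91, 244, 136, 113] = 56 5b f4 88 71 is 5 bytes ≤ B = 6; zero-pad to 6 bytes: K' = 56 5b f4 88 71 00.
XOR each byte with 0x36: 56⊕36=60, 5b⊕36=6d, f4⊕36=c2, 88⊕36=be, 71⊕36=47, 00⊕36=36.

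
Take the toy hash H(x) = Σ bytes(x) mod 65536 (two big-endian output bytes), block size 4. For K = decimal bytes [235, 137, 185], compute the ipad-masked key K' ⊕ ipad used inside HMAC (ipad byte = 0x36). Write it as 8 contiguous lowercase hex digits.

Key decimal bytes [235, 137, 185] = eb 89 b9 is 3 bytes ≤ B = 4; zero-pad to 4 bytes: K' = eb 89 b9 00.
XOR each byte with 0x36: eb⊕36=dd, 89⊕36=bf, b9⊕36=8f, 00⊕36=36.

ddbf8f36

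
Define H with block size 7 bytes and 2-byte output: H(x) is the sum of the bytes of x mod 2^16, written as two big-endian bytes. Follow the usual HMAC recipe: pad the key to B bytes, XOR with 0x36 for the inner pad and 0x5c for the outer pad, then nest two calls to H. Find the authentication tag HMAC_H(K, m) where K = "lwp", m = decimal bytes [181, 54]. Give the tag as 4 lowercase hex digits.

Key "lwp" = 6c 77 70 is 3 bytes ≤ B = 7; zero-pad to 7 bytes: K' = 6c 77 70 00 00 00 00.
K' ⊕ ipad = 5a 41 46 36 36 36 36.  K' ⊕ opad = 30 2b 2c 5c 5c 5c 5c.
Inner input = (K'⊕ipad) ∥ m = 5a 41 46 36 36 36 36 ∥ b5 36.
Inner hash: sum = 90+65+70+54+54+54+54+181+54 = 676 → 02 a4.
Outer input = (K'⊕opad) ∥ inner = 30 2b 2c 5c 5c 5c 5c ∥ 02 a4.
Outer hash (tag): sum = 48+43+44+92+92+92+92+2+164 = 669 → 02 9d.

029d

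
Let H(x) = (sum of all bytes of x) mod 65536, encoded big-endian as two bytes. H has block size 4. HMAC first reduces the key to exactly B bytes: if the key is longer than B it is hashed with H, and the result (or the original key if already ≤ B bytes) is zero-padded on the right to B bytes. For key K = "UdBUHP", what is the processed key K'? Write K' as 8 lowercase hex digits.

01e80000

|K| = 6 > B = 4, so first hash the key.
H(K): sum = 85+100+66+85+72+80 = 488 → 01 e8.
Zero-pad H(K) = 01 e8 to 4 bytes: K' = 01 e8 00 00.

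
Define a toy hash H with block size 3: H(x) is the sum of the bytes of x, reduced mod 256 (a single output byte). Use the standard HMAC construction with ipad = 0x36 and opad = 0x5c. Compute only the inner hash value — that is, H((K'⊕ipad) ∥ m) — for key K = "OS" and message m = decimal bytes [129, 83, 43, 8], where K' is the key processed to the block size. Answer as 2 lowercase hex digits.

1b

Key "OS" = 4f 53 is 2 bytes ≤ B = 3; zero-pad to 3 bytes: K' = 4f 53 00.
K' ⊕ ipad = 79 65 36.
Inner input = 79 65 36 ∥ 81 53 2b 08.
Inner hash: sum = 121+101+54+129+83+43+8 = 539; mod 256 = 27 → 1b.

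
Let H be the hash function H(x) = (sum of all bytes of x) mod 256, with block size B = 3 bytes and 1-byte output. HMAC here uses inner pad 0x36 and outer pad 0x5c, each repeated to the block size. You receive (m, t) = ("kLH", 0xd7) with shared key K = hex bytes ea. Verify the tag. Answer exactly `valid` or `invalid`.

invalid

Key hex bytes ea is 1 byte ≤ B = 3; zero-pad to 3 bytes: K' = ea 00 00.
K' ⊕ ipad = dc 36 36; K' ⊕ opad = b6 5c 5c.
Inner hash: sum = 220+54+54+107+76+72 = 583; mod 256 = 71 → 47.
Outer hash (recomputed tag): sum = 182+92+92+71 = 437; mod 256 = 181 → b5.
Recomputed tag = b5; claimed = d7 → mismatch.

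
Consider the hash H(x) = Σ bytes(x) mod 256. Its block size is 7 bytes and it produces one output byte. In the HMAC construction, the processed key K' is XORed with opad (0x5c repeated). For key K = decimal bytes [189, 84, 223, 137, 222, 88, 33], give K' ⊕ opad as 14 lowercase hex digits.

e10883d582047d

Key decimal bytes [189, 84, 223, 137, 222, 88, 33] = bd 54 df 89 de 58 21 is exactly B = 7 bytes: K' = bd 54 df 89 de 58 21.
XOR each byte with 0x5c: bd⊕5c=e1, 54⊕5c=08, df⊕5c=83, 89⊕5c=d5, de⊕5c=82, 58⊕5c=04, 21⊕5c=7d.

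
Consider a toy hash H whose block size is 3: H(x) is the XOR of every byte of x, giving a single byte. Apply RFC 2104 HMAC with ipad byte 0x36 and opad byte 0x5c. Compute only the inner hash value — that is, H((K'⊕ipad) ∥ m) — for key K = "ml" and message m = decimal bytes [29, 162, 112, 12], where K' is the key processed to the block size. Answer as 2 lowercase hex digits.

Key "ml" = 6d 6c is 2 bytes ≤ B = 3; zero-pad to 3 bytes: K' = 6d 6c 00.
K' ⊕ ipad = 5b 5a 36.
Inner input = 5b 5a 36 ∥ 1d a2 70 0c.
Inner hash: XOR 5b⊕5a⊕36⊕1d⊕a2⊕70⊕0c = f4.

f4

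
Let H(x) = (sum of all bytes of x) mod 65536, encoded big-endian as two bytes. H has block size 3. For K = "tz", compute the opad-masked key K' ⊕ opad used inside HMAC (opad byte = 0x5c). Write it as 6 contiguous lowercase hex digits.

Key "tz" = 74 7a is 2 bytes ≤ B = 3; zero-pad to 3 bytes: K' = 74 7a 00.
XOR each byte with 0x5c: 74⊕5c=28, 7a⊕5c=26, 00⊕5c=5c.

28265c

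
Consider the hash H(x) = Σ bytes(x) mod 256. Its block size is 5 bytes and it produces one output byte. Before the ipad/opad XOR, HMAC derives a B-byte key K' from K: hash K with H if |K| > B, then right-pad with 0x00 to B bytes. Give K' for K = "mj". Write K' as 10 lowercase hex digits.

Key "mj" = 6d 6a is 2 bytes ≤ B = 5; zero-pad to 5 bytes: K' = 6d 6a 00 00 00.

6d6a000000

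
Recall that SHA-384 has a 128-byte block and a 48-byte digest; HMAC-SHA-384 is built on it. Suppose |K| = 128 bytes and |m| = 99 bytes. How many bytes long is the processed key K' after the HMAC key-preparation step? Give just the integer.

Key is 128 ≤ 128 bytes, zero-padded: |K'| = 128.

128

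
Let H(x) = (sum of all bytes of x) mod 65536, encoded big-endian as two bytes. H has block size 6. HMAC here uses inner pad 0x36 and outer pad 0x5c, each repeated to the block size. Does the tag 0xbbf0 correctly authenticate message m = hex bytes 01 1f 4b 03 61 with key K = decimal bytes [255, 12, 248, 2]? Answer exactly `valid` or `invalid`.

Key decimal bytes [255, 12, 248, 2] = ff 0c f8 02 is 4 bytes ≤ B = 6; zero-pad to 6 bytes: K' = ff 0c f8 02 00 00.
K' ⊕ ipad = c9 3a ce 34 36 36; K' ⊕ opad = a3 50 a4 5e 5c 5c.
Inner hash: sum = 201+58+206+52+54+54+1+31+75+3+97 = 832 → 03 40.
Outer hash (recomputed tag): sum = 163+80+164+94+92+92+3+64 = 752 → 02 f0.
Recomputed tag = 02f0; claimed = bbf0 → mismatch.

invalid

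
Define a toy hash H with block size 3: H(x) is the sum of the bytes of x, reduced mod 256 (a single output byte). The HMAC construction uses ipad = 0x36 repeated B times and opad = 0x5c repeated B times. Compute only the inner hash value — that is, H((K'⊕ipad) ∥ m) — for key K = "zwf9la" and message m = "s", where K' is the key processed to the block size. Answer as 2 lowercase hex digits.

4a

Key "zwf9la" = 7a 77 66 39 6c 61 is 6 bytes > B = 3, so hash it first: H(key) = 5d, then zero-pad to 3 bytes: K' = 5d 00 00.
K' ⊕ ipad = 6b 36 36.
Inner input = 6b 36 36 ∥ 73.
Inner hash: sum = 107+54+54+115 = 330; mod 256 = 74 → 4a.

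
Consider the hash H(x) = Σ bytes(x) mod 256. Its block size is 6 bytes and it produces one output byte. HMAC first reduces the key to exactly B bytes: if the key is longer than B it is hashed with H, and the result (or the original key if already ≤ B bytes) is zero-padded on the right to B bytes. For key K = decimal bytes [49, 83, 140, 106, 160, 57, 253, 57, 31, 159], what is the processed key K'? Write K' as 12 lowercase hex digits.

470000000000

|K| = 10 > B = 6, so first hash the key.
H(K): sum = 49+83+140+106+160+57+253+57+31+159 = 1095; mod 256 = 71 → 47.
Zero-pad H(K) = 47 to 6 bytes: K' = 47 00 00 00 00 00.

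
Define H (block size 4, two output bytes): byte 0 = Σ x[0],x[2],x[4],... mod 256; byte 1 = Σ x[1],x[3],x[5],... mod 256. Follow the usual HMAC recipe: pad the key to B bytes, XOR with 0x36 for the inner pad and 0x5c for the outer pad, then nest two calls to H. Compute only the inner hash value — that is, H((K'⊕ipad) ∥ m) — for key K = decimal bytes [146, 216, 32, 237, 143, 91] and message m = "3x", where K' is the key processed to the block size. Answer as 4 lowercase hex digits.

Key decimal bytes [146, 216, 32, 237, 143, 91] = 92 d8 20 ed 8f 5b is 6 bytes > B = 4, so hash it first: H(key) = 41 20, then zero-pad to 4 bytes: K' = 41 20 00 00.
K' ⊕ ipad = 77 16 36 36.
Inner input = 77 16 36 36 ∥ 33 78.
Inner hash: even-index sum = 224 mod 256 = 224; odd-index sum = 196 mod 256 = 196 → e0 c4.

e0c4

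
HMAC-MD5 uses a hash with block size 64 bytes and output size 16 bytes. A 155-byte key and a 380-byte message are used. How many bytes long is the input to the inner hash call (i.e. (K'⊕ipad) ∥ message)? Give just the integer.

444

Key is 155 > 64 bytes, so it is hashed to 16 bytes then zero-padded to 64: |K'| = 64.
Inner input = (K'⊕ipad) ∥ m → 64 + 380 = 444 bytes.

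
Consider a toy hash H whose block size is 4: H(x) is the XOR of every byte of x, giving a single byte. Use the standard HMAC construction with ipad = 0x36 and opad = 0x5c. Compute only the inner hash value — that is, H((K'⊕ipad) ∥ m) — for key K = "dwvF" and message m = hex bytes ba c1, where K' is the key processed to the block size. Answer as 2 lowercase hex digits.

Key "dwvF" = 64 77 76 46 is exactly B = 4 bytes: K' = 64 77 76 46.
K' ⊕ ipad = 52 41 40 70.
Inner input = 52 41 40 70 ∥ ba c1.
Inner hash: XOR 52⊕41⊕40⊕70⊕ba⊕c1 = 58.

58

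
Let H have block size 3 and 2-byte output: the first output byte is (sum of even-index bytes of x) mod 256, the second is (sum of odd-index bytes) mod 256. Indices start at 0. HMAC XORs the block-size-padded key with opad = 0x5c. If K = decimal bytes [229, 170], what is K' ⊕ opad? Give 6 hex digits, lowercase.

b9f65c

Key decimal bytes [229, 170] = e5 aa is 2 bytes ≤ B = 3; zero-pad to 3 bytes: K' = e5 aa 00.
XOR each byte with 0x5c: e5⊕5c=b9, aa⊕5c=f6, 00⊕5c=5c.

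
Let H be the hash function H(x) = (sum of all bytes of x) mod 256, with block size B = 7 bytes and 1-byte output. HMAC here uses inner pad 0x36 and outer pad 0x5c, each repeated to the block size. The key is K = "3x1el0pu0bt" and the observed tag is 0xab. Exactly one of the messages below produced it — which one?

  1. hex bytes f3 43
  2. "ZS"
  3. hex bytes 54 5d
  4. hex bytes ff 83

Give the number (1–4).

Key "3x1el0pu0bt" = 33 78 31 65 6c 30 70 75 30 62 74 is 11 bytes > B = 7, so hash it first: H(key) = c8, then zero-pad to 7 bytes: K' = c8 00 00 00 00 00 00.
K' ⊕ ipad = fe 36 36 36 36 36 36; K' ⊕ opad = 94 5c 5c 5c 5c 5c 5c.
m1: inner = H(fe 36 36 36 36 36 36 f3 43) = 78; tag = H(94 5c 5c 5c 5c 5c 5c 78) = 34
m2: inner = H(fe 36 36 36 36 36 36 5a 53) = ef; tag = H(94 5c 5c 5c 5c 5c 5c ef) = ab ← matches
m3: inner = H(fe 36 36 36 36 36 36 54 5d) = f3; tag = H(94 5c 5c 5c 5c 5c 5c f3) = af
m4: inner = H(fe 36 36 36 36 36 36 ff 83) = c4; tag = H(94 5c 5c 5c 5c 5c 5c c4) = 80

2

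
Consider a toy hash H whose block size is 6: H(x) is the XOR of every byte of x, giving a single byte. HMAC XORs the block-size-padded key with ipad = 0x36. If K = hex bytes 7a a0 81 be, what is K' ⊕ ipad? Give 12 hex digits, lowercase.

Key hex bytes 7a a0 81 be is 4 bytes ≤ B = 6; zero-pad to 6 bytes: K' = 7a a0 81 be 00 00.
XOR each byte with 0x36: 7a⊕36=4c, a0⊕36=96, 81⊕36=b7, be⊕36=88, 00⊕36=36, 00⊕36=36.

4c96b7883636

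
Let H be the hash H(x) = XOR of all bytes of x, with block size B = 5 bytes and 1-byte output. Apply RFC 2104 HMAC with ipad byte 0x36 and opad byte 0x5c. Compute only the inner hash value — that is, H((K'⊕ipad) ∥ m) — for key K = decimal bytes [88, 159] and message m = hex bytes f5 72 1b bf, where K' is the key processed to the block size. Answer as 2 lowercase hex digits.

d2

Key decimal bytes [88, 159] = 58 9f is 2 bytes ≤ B = 5; zero-pad to 5 bytes: K' = 58 9f 00 00 00.
K' ⊕ ipad = 6e a9 36 36 36.
Inner input = 6e a9 36 36 36 ∥ f5 72 1b bf.
Inner hash: XOR 6e⊕a9⊕36⊕36⊕36⊕f5⊕72⊕1b⊕bf = d2.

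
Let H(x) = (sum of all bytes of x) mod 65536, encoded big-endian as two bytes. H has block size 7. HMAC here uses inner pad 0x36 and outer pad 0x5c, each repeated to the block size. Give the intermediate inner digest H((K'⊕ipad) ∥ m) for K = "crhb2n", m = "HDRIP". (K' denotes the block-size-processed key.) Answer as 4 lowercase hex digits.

Key "crhb2n" = 63 72 68 62 32 6e is 6 bytes ≤ B = 7; zero-pad to 7 bytes: K' = 63 72 68 62 32 6e 00.
K' ⊕ ipad = 55 44 5e 54 04 58 36.
Inner input = 55 44 5e 54 04 58 36 ∥ 48 44 52 49 50.
Inner hash: sum = 85+68+94+84+4+88+54+72+68+82+73+80 = 852 → 03 54.

0354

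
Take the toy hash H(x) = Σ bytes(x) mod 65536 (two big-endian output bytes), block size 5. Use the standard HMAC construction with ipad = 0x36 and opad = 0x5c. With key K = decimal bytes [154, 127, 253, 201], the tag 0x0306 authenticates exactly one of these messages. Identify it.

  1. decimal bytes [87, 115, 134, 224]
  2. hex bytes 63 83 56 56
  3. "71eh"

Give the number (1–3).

Key decimal bytes [154, 127, 253, 201] = 9a 7f fd c9 is 4 bytes ≤ B = 5; zero-pad to 5 bytes: K' = 9a 7f fd c9 00.
K' ⊕ ipad = ac 49 cb ff 36; K' ⊕ opad = c6 23 a1 95 5c.
m1: inner = H(ac 49 cb ff 36 57 73 86 e0) = 05 25; tag = H(c6 23 a1 95 5c 05 25) = 02a5
m2: inner = H(ac 49 cb ff 36 63 83 56 56) = 04 87; tag = H(c6 23 a1 95 5c 04 87) = 0306 ← matches
m3: inner = H(ac 49 cb ff 36 37 31 65 68) = 04 2a; tag = H(c6 23 a1 95 5c 04 2a) = 02a9

2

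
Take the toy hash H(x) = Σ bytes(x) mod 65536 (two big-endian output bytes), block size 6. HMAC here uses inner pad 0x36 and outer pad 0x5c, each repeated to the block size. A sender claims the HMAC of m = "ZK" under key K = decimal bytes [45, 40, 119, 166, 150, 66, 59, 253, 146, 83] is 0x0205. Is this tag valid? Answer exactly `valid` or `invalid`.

Key decimal bytes [45, 40, 119, 166, 150, 66, 59, 253, 146, 83] = 2d 28 77 a6 96 42 3b fd 92 53 is 10 bytes > B = 6, so hash it first: H(key) = 04 67, then zero-pad to 6 bytes: K' = 04 67 00 00 00 00.
K' ⊕ ipad = 32 51 36 36 36 36; K' ⊕ opad = 58 3b 5c 5c 5c 5c.
Inner hash: sum = 50+81+54+54+54+54+90+75 = 512 → 02 00.
Outer hash (recomputed tag): sum = 88+59+92+92+92+92+2+0 = 517 → 02 05.
Recomputed tag = 0205; claimed = 0205 → match.

valid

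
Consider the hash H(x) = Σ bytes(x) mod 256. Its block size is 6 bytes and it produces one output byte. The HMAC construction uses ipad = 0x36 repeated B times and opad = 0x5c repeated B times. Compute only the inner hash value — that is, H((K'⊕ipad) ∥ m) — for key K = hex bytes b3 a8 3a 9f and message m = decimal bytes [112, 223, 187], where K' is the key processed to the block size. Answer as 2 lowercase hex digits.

Key hex bytes b3 a8 3a 9f is 4 bytes ≤ B = 6; zero-pad to 6 bytes: K' = b3 a8 3a 9f 00 00.
K' ⊕ ipad = 85 9e 0c a9 36 36.
Inner input = 85 9e 0c a9 36 36 ∥ 70 df bb.
Inner hash: sum = 133+158+12+169+54+54+112+223+187 = 1102; mod 256 = 78 → 4e.

4e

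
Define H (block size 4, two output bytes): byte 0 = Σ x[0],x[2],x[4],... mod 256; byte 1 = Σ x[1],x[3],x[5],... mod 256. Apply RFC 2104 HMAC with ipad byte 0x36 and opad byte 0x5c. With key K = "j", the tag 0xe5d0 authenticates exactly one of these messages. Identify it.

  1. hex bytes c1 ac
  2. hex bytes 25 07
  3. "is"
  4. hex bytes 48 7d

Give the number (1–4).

1

Key "j" = 6a is 1 byte ≤ B = 4; zero-pad to 4 bytes: K' = 6a 00 00 00.
K' ⊕ ipad = 5c 36 36 36; K' ⊕ opad = 36 5c 5c 5c.
m1: inner = H(5c 36 36 36 c1 ac) = 53 18; tag = H(36 5c 5c 5c 53 18) = e5d0 ← matches
m2: inner = H(5c 36 36 36 25 07) = b7 73; tag = H(36 5c 5c 5c b7 73) = 492b
m3: inner = H(5c 36 36 36 69 73) = fb df; tag = H(36 5c 5c 5c fb df) = 8d97
m4: inner = H(5c 36 36 36 48 7d) = da e9; tag = H(36 5c 5c 5c da e9) = 6ca1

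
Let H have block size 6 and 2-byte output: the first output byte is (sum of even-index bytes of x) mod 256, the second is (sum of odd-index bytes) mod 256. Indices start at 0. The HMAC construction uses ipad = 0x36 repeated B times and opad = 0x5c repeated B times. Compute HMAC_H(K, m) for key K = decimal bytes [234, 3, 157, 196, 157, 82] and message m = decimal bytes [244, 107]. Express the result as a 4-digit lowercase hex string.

5efb

Key decimal bytes [234, 3, 157, 196, 157, 82] = ea 03 9d c4 9d 52 is exactly B = 6 bytes: K' = ea 03 9d c4 9d 52.
K' ⊕ ipad = dc 35 ab f2 ab 64.  K' ⊕ opad = b6 5f c1 98 c1 0e.
Inner input = (K'⊕ipad) ∥ m = dc 35 ab f2 ab 64 ∥ f4 6b.
Inner hash: even-index sum = 806 mod 256 = 38; odd-index sum = 502 mod 256 = 246 → 26 f6.
Outer input = (K'⊕opad) ∥ inner = b6 5f c1 98 c1 0e ∥ 26 f6.
Outer hash (tag): even-index sum = 606 mod 256 = 94; odd-index sum = 507 mod 256 = 251 → 5e fb.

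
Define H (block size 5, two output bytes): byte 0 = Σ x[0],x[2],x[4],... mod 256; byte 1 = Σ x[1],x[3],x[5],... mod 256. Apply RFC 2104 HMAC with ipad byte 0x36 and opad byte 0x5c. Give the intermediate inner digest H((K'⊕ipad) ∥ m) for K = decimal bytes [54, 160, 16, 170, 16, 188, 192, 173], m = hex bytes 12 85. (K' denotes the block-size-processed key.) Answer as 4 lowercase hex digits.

Key decimal bytes [54, 160, 16, 170, 16, 188, 192, 173] = 36 a0 10 aa 10 bc c0 ad is 8 bytes > B = 5, so hash it first: H(key) = 16 b3, then zero-pad to 5 bytes: K' = 16 b3 00 00 00.
K' ⊕ ipad = 20 85 36 36 36.
Inner input = 20 85 36 36 36 ∥ 12 85.
Inner hash: even-index sum = 273 mod 256 = 17; odd-index sum = 205 mod 256 = 205 → 11 cd.

11cd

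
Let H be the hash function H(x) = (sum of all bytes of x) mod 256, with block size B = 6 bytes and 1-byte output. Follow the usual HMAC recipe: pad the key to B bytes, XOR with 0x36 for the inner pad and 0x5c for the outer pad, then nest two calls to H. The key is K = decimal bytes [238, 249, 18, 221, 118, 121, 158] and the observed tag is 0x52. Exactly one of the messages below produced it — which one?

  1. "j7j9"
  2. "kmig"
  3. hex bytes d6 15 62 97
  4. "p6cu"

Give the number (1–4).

3

Key decimal bytes [238, 249, 18, 221, 118, 121, 158] = ee f9 12 dd 76 79 9e is 7 bytes > B = 6, so hash it first: H(key) = 63, then zero-pad to 6 bytes: K' = 63 00 00 00 00 00.
K' ⊕ ipad = 55 36 36 36 36 36; K' ⊕ opad = 3f 5c 5c 5c 5c 5c.
m1: inner = H(55 36 36 36 36 36 6a 37 6a 39) = a7; tag = H(3f 5c 5c 5c 5c 5c a7) = b2
m2: inner = H(55 36 36 36 36 36 6b 6d 69 67) = 0b; tag = H(3f 5c 5c 5c 5c 5c 0b) = 16
m3: inner = H(55 36 36 36 36 36 d6 15 62 97) = 47; tag = H(3f 5c 5c 5c 5c 5c 47) = 52 ← matches
m4: inner = H(55 36 36 36 36 36 70 36 63 75) = e1; tag = H(3f 5c 5c 5c 5c 5c e1) = ec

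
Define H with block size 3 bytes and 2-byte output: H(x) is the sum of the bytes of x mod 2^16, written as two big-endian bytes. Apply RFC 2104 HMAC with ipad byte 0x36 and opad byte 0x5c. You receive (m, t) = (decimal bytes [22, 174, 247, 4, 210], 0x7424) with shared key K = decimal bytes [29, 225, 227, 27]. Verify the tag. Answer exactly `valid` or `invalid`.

invalid

Key decimal bytes [29, 225, 227, 27] = 1d e1 e3 1b is 4 bytes > B = 3, so hash it first: H(key) = 01 fc, then zero-pad to 3 bytes: K' = 01 fc 00.
K' ⊕ ipad = 37 ca 36; K' ⊕ opad = 5d a0 5c.
Inner hash: sum = 55+202+54+22+174+247+4+210 = 968 → 03 c8.
Outer hash (recomputed tag): sum = 93+160+92+3+200 = 548 → 02 24.
Recomputed tag = 0224; claimed = 7424 → mismatch.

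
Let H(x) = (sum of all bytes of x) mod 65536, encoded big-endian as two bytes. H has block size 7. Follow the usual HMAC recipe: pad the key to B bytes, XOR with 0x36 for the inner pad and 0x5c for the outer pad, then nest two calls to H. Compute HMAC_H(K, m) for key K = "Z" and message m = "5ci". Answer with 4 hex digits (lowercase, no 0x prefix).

02e1

Key "Z" = 5a is 1 byte ≤ B = 7; zero-pad to 7 bytes: K' = 5a 00 00 00 00 00 00.
K' ⊕ ipad = 6c 36 36 36 36 36 36.  K' ⊕ opad = 06 5c 5c 5c 5c 5c 5c.
Inner input = (K'⊕ipad) ∥ m = 6c 36 36 36 36 36 36 ∥ 35 63 69.
Inner hash: sum = 108+54+54+54+54+54+54+53+99+105 = 689 → 02 b1.
Outer input = (K'⊕opad) ∥ inner = 06 5c 5c 5c 5c 5c 5c ∥ 02 b1.
Outer hash (tag): sum = 6+92+92+92+92+92+92+2+177 = 737 → 02 e1.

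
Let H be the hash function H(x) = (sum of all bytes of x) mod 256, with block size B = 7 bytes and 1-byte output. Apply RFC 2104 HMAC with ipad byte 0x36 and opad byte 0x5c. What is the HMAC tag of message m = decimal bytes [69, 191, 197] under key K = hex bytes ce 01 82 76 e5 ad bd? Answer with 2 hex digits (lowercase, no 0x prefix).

67

Key hex bytes ce 01 82 76 e5 ad bd is exactly B = 7 bytes: K' = ce 01 82 76 e5 ad bd.
K' ⊕ ipad = f8 37 b4 40 d3 9b 8b.  K' ⊕ opad = 92 5d de 2a b9 f1 e1.
Inner input = (K'⊕ipad) ∥ m = f8 37 b4 40 d3 9b 8b ∥ 45 bf c5.
Inner hash: sum = 248+55+180+64+211+155+139+69+191+197 = 1509; mod 256 = 229 → e5.
Outer input = (K'⊕opad) ∥ inner = 92 5d de 2a b9 f1 e1 ∥ e5.
Outer hash (tag): sum = 146+93+222+42+185+241+225+229 = 1383; mod 256 = 103 → 67.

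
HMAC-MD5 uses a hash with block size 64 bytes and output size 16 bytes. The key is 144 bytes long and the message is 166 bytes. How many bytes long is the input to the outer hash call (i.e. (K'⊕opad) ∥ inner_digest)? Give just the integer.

Key is 144 > 64 bytes, so it is hashed to 16 bytes then zero-padded to 64: |K'| = 64.
Outer input = (K'⊕opad) ∥ H(inner) → 64 + 16 = 80 bytes.

80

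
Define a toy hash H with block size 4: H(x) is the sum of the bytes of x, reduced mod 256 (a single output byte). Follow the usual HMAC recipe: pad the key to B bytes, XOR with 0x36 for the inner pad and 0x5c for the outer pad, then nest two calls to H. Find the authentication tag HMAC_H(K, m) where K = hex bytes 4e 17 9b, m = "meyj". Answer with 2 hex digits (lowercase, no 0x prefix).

b1

Key hex bytes 4e 17 9b is 3 bytes ≤ B = 4; zero-pad to 4 bytes: K' = 4e 17 9b 00.
K' ⊕ ipad = 78 21 ad 36.  K' ⊕ opad = 12 4b c7 5c.
Inner input = (K'⊕ipad) ∥ m = 78 21 ad 36 ∥ 6d 65 79 6a.
Inner hash: sum = 120+33+173+54+109+101+121+106 = 817; mod 256 = 49 → 31.
Outer input = (K'⊕opad) ∥ inner = 12 4b c7 5c ∥ 31.
Outer hash (tag): sum = 18+75+199+92+49 = 433; mod 256 = 177 → b1.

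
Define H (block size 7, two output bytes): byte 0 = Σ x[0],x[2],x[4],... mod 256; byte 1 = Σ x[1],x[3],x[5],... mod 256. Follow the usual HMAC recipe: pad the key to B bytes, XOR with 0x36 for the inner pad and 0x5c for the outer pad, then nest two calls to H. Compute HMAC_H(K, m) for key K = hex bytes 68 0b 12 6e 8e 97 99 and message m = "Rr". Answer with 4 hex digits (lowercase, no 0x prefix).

a1af

Key hex bytes 68 0b 12 6e 8e 97 99 is exactly B = 7 bytes: K' = 68 0b 12 6e 8e 97 99.
K' ⊕ ipad = 5e 3d 24 58 b8 a1 af.  K' ⊕ opad = 34 57 4e 32 d2 cb c5.
Inner input = (K'⊕ipad) ∥ m = 5e 3d 24 58 b8 a1 af ∥ 52 72.
Inner hash: even-index sum = 603 mod 256 = 91; odd-index sum = 392 mod 256 = 136 → 5b 88.
Outer input = (K'⊕opad) ∥ inner = 34 57 4e 32 d2 cb c5 ∥ 5b 88.
Outer hash (tag): even-index sum = 673 mod 256 = 161; odd-index sum = 431 mod 256 = 175 → a1 af.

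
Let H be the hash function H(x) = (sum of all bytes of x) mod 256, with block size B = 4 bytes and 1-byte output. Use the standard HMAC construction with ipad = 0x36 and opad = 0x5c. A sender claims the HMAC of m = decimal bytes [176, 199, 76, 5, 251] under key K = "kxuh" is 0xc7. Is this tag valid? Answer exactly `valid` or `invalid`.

valid

Key "kxuh" = 6b 78 75 68 is exactly B = 4 bytes: K' = 6b 78 75 68.
K' ⊕ ipad = 5d 4e 43 5e; K' ⊕ opad = 37 24 29 34.
Inner hash: sum = 93+78+67+94+176+199+76+5+251 = 1039; mod 256 = 15 → 0f.
Outer hash (recomputed tag): sum = 55+36+41+52+15 = 199 → c7.
Recomputed tag = c7; claimed = c7 → match.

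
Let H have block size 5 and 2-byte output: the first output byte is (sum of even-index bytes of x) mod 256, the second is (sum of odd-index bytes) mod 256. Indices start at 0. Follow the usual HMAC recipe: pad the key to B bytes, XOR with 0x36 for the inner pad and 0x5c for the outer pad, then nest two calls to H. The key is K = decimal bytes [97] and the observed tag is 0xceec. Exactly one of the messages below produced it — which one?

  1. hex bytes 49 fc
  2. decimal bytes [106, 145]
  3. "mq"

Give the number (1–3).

3

Key decimal bytes [97] = 61 is 1 byte ≤ B = 5; zero-pad to 5 bytes: K' = 61 00 00 00 00.
K' ⊕ ipad = 57 36 36 36 36; K' ⊕ opad = 3d 5c 5c 5c 5c.
m1: inner = H(57 36 36 36 36 49 fc) = bf b5; tag = H(3d 5c 5c 5c 5c bf b5) = aa77
m2: inner = H(57 36 36 36 36 6a 91) = 54 d6; tag = H(3d 5c 5c 5c 5c 54 d6) = cb0c
m3: inner = H(57 36 36 36 36 6d 71) = 34 d9; tag = H(3d 5c 5c 5c 5c 34 d9) = ceec ← matches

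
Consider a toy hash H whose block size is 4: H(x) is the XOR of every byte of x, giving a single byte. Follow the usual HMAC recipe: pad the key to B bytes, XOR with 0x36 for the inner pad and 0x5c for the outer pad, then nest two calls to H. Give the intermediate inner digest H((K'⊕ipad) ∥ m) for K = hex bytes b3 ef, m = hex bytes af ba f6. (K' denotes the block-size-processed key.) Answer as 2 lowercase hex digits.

Key hex bytes b3 ef is 2 bytes ≤ B = 4; zero-pad to 4 bytes: K' = b3 ef 00 00.
K' ⊕ ipad = 85 d9 36 36.
Inner input = 85 d9 36 36 ∥ af ba f6.
Inner hash: XOR 85⊕d9⊕36⊕36⊕af⊕ba⊕f6 = bf.

bf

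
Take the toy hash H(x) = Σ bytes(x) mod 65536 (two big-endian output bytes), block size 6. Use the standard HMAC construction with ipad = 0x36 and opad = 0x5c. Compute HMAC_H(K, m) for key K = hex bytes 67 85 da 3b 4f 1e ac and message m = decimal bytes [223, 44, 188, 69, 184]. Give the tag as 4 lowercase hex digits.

Key hex bytes 67 85 da 3b 4f 1e ac is 7 bytes > B = 6, so hash it first: H(key) = 03 1a, then zero-pad to 6 bytes: K' = 03 1a 00 00 00 00.
K' ⊕ ipad = 35 2c 36 36 36 36.  K' ⊕ opad = 5f 46 5c 5c 5c 5c.
Inner input = (K'⊕ipad) ∥ m = 35 2c 36 36 36 36 ∥ df 2c bc 45 b8.
Inner hash: sum = 53+44+54+54+54+54+223+44+188+69+184 = 1021 → 03 fd.
Outer input = (K'⊕opad) ∥ inner = 5f 46 5c 5c 5c 5c ∥ 03 fd.
Outer hash (tag): sum = 95+70+92+92+92+92+3+253 = 789 → 03 15.

0315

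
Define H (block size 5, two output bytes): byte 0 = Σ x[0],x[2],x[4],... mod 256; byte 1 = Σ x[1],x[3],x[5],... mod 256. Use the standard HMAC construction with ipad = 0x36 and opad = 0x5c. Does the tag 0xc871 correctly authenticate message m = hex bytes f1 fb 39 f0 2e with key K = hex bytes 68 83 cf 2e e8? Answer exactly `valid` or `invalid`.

invalid

Key hex bytes 68 83 cf 2e e8 is exactly B = 5 bytes: K' = 68 83 cf 2e e8.
K' ⊕ ipad = 5e b5 f9 18 de; K' ⊕ opad = 34 df 93 72 b4.
Inner hash: even-index sum = 1056 mod 256 = 32; odd-index sum = 549 mod 256 = 37 → 20 25.
Outer hash (recomputed tag): even-index sum = 416 mod 256 = 160; odd-index sum = 369 mod 256 = 113 → a0 71.
Recomputed tag = a071; claimed = c871 → mismatch.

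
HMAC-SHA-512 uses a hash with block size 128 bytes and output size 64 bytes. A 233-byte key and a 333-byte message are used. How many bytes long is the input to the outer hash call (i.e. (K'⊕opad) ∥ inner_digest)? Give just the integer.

192

Key is 233 > 128 bytes, so it is hashed to 64 bytes then zero-padded to 128: |K'| = 128.
Outer input = (K'⊕opad) ∥ H(inner) → 128 + 64 = 192 bytes.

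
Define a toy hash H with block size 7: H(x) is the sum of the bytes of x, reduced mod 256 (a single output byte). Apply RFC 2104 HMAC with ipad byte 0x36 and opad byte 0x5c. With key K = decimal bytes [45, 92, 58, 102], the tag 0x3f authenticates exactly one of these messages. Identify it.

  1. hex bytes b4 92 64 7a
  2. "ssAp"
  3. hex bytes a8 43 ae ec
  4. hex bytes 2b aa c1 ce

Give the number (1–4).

Key decimal bytes [45, 92, 58, 102] = 2d 5c 3a 66 is 4 bytes ≤ B = 7; zero-pad to 7 bytes: K' = 2d 5c 3a 66 00 00 00.
K' ⊕ ipad = 1b 6a 0c 50 36 36 36; K' ⊕ opad = 71 00 66 3a 5c 5c 5c.
m1: inner = H(1b 6a 0c 50 36 36 36 b4 92 64 7a) = a7; tag = H(71 00 66 3a 5c 5c 5c a7) = cc
m2: inner = H(1b 6a 0c 50 36 36 36 73 73 41 70) = 1a; tag = H(71 00 66 3a 5c 5c 5c 1a) = 3f ← matches
m3: inner = H(1b 6a 0c 50 36 36 36 a8 43 ae ec) = 08; tag = H(71 00 66 3a 5c 5c 5c 08) = 2d
m4: inner = H(1b 6a 0c 50 36 36 36 2b aa c1 ce) = e7; tag = H(71 00 66 3a 5c 5c 5c e7) = 0c

2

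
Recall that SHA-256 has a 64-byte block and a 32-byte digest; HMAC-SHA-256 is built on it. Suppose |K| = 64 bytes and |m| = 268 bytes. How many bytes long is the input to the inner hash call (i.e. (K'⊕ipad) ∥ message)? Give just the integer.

Key is 64 ≤ 64 bytes, zero-padded: |K'| = 64.
Inner input = (K'⊕ipad) ∥ m → 64 + 268 = 332 bytes.

332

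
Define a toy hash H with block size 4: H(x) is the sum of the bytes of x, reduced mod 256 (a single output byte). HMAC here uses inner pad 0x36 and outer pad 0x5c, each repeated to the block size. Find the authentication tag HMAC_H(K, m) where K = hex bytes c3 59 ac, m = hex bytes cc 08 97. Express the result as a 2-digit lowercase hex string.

Key hex bytes c3 59 ac is 3 bytes ≤ B = 4; zero-pad to 4 bytes: K' = c3 59 ac 00.
K' ⊕ ipad = f5 6f 9a 36.  K' ⊕ opad = 9f 05 f0 5c.
Inner input = (K'⊕ipad) ∥ m = f5 6f 9a 36 ∥ cc 08 97.
Inner hash: sum = 245+111+154+54+204+8+151 = 927; mod 256 = 159 → 9f.
Outer input = (K'⊕opad) ∥ inner = 9f 05 f0 5c ∥ 9f.
Outer hash (tag): sum = 159+5+240+92+159 = 655; mod 256 = 143 → 8f.

8f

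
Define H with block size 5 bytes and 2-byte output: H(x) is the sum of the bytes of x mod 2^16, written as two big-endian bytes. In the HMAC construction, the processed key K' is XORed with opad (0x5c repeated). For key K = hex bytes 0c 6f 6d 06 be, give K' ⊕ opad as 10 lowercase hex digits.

Key hex bytes 0c 6f 6d 06 be is exactly B = 5 bytes: K' = 0c 6f 6d 06 be.
XOR each byte with 0x5c: 0c⊕5c=50, 6f⊕5c=33, 6d⊕5c=31, 06⊕5c=5a, be⊕5c=e2.

5033315ae2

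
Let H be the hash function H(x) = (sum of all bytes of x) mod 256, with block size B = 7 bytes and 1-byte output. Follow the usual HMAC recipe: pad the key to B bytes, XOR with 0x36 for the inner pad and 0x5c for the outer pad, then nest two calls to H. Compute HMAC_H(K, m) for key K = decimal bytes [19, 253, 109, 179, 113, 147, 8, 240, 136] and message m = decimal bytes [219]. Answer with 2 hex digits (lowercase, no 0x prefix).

Key decimal bytes [19, 253, 109, 179, 113, 147, 8, 240, 136] = 13 fd 6d b3 71 93 08 f0 88 is 9 bytes > B = 7, so hash it first: H(key) = b4, then zero-pad to 7 bytes: K' = b4 00 00 00 00 00 00.
K' ⊕ ipad = 82 36 36 36 36 36 36.  K' ⊕ opad = e8 5c 5c 5c 5c 5c 5c.
Inner input = (K'⊕ipad) ∥ m = 82 36 36 36 36 36 36 ∥ db.
Inner hash: sum = 130+54+54+54+54+54+54+219 = 673; mod 256 = 161 → a1.
Outer input = (K'⊕opad) ∥ inner = e8 5c 5c 5c 5c 5c 5c ∥ a1.
Outer hash (tag): sum = 232+92+92+92+92+92+92+161 = 945; mod 256 = 177 → b1.

b1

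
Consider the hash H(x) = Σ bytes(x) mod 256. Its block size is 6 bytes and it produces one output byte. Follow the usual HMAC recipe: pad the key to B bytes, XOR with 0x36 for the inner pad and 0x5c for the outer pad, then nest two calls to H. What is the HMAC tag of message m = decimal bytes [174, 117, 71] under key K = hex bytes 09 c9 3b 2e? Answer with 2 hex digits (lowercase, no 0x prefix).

b4

Key hex bytes 09 c9 3b 2e is 4 bytes ≤ B = 6; zero-pad to 6 bytes: K' = 09 c9 3b 2e 00 00.
K' ⊕ ipad = 3f ff 0d 18 36 36.  K' ⊕ opad = 55 95 67 72 5c 5c.
Inner input = (K'⊕ipad) ∥ m = 3f ff 0d 18 36 36 ∥ ae 75 47.
Inner hash: sum = 63+255+13+24+54+54+174+117+71 = 825; mod 256 = 57 → 39.
Outer input = (K'⊕opad) ∥ inner = 55 95 67 72 5c 5c ∥ 39.
Outer hash (tag): sum = 85+149+103+114+92+92+57 = 692; mod 256 = 180 → b4.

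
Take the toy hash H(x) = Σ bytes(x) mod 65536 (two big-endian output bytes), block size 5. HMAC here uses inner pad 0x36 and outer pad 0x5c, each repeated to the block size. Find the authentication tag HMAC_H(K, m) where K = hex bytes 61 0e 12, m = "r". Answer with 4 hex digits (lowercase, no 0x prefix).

0227

Key hex bytes 61 0e 12 is 3 bytes ≤ B = 5; zero-pad to 5 bytes: K' = 61 0e 12 00 00.
K' ⊕ ipad = 57 38 24 36 36.  K' ⊕ opad = 3d 52 4e 5c 5c.
Inner input = (K'⊕ipad) ∥ m = 57 38 24 36 36 ∥ 72.
Inner hash: sum = 87+56+36+54+54+114 = 401 → 01 91.
Outer input = (K'⊕opad) ∥ inner = 3d 52 4e 5c 5c ∥ 01 91.
Outer hash (tag): sum = 61+82+78+92+92+1+145 = 551 → 02 27.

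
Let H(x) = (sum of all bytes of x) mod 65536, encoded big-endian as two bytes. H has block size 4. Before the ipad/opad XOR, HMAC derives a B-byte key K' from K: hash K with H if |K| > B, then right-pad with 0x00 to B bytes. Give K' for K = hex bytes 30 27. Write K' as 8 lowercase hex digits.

30270000

Key hex bytes 30 27 is 2 bytes ≤ B = 4; zero-pad to 4 bytes: K' = 30 27 00 00.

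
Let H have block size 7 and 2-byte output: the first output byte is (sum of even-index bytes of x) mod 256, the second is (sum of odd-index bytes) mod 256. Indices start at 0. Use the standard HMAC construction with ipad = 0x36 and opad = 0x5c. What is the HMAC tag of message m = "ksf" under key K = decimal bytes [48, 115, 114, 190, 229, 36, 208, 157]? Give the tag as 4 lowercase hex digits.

20dc

Key decimal bytes [48, 115, 114, 190, 229, 36, 208, 157] = 30 73 72 be e5 24 d0 9d is 8 bytes > B = 7, so hash it first: H(key) = 57 f2, then zero-pad to 7 bytes: K' = 57 f2 00 00 00 00 00.
K' ⊕ ipad = 61 c4 36 36 36 36 36.  K' ⊕ opad = 0b ae 5c 5c 5c 5c 5c.
Inner input = (K'⊕ipad) ∥ m = 61 c4 36 36 36 36 36 ∥ 6b 73 66.
Inner hash: even-index sum = 374 mod 256 = 118; odd-index sum = 513 mod 256 = 1 → 76 01.
Outer input = (K'⊕opad) ∥ inner = 0b ae 5c 5c 5c 5c 5c ∥ 76 01.
Outer hash (tag): even-index sum = 288 mod 256 = 32; odd-index sum = 476 mod 256 = 220 → 20 dc.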